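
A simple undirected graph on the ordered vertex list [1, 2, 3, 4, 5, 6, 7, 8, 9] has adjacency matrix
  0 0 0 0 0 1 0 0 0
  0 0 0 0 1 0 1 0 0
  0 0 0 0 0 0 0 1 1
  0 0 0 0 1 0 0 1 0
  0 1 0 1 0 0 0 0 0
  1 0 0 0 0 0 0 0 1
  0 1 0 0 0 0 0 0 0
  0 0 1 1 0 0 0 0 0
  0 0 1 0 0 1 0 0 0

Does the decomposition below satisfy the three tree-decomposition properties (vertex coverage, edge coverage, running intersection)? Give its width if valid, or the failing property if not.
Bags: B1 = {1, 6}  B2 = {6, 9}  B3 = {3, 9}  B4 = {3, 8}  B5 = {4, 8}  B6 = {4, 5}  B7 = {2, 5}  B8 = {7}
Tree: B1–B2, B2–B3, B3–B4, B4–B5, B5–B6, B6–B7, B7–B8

No — edge (2,7) lies in no bag.

A tree decomposition must satisfy three properties: every vertex lies in some bag; for every edge, both endpoints lie together in some bag; and for every vertex, the bags containing it form a connected subtree. Here edge (2,7) lies in no bag, so the decomposition is invalid.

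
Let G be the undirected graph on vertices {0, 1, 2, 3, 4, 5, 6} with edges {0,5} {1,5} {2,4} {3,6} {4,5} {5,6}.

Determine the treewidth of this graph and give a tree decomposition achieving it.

Each bag holds 2 vertices, so the decomposition has width 1, which upper-bounds the treewidth. Since G has at least one edge (e.g. 5–4), it is not an edgeless graph, so tw(G) ≥ 1. The upper and lower bounds meet at 1, so that is the treewidth.

Treewidth 1.
One optimal decomposition is:
Bags: B1 = {4, 5}  B2 = {5, 6}  B3 = {0, 5}  B4 = {3, 6}  B5 = {1, 5}  B6 = {2, 4}
Tree: B1–B2, B2–B3, B2–B4, B3–B5, B1–B6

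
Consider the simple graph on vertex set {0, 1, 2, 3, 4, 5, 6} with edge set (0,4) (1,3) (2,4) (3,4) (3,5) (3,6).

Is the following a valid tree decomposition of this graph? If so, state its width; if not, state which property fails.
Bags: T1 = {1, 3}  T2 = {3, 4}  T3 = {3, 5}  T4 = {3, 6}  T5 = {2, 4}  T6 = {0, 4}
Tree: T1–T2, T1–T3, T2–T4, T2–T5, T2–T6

Every vertex of G appears in some bag (union = {0, 1, 2, 3, 4, 5, 6}); every edge is covered by a bag; and for each vertex v the set of bags containing v is connected in the bag tree. The decomposition is therefore valid. The largest bag has 2 vertices, so the width is 1.

Yes; width 1.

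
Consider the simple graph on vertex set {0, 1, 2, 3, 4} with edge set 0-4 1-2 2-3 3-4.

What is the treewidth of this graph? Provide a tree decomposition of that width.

Treewidth 1.
Bags: B1 = {1, 2}  B2 = {2, 3}  B3 = {3, 4}  B4 = {0, 4}
Tree: B1–B2, B2–B3, B3–B4

Each bag holds 2 vertices, so the decomposition has width 1, which upper-bounds the treewidth. Any graph with an edge has treewidth ≥ 1, and G has the edge 1–2. The upper and lower bounds meet at 1, so that is the treewidth.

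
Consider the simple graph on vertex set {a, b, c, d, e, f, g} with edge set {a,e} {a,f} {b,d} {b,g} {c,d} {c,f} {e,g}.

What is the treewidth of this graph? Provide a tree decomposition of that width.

The largest bag has 3 vertices, giving width 2; this decomposition certifies tw(G) ≤ 2. For the lower bound, G contains the cycle f–a–e–g–b–d–c–f, so G is not a forest; only forests have treewidth ≤ 1, hence tw(G) ≥ 2. The upper and lower bounds meet at 2, so that is the treewidth.

Treewidth 2.
Bags: B1 = {a, e, f}  B2 = {e, f, g}  B3 = {b, f, g}  B4 = {b, d, f}  B5 = {c, d, f}
Tree: B1–B2, B2–B3, B3–B4, B4–B5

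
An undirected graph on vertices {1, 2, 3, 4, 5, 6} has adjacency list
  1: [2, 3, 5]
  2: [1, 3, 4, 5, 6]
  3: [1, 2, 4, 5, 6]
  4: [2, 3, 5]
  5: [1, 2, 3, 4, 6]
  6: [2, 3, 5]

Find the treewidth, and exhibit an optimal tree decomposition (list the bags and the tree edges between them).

Each bag holds 4 vertices, so the decomposition has width 3, which upper-bounds the treewidth. Conversely, {1, 2, 3, 5} is a clique of size 4, and the vertices of any clique must share a bag in every tree decomposition; so some bag has ≥ 4 vertices and tw(G) ≥ 3. Hence tw(G) = 3 exactly.

Treewidth 3.
One optimal decomposition is:
Bags: B1 = {1, 2, 3, 5}  B2 = {2, 3, 4, 5}  B3 = {2, 3, 5, 6}
Tree: B1–B2, B2–B3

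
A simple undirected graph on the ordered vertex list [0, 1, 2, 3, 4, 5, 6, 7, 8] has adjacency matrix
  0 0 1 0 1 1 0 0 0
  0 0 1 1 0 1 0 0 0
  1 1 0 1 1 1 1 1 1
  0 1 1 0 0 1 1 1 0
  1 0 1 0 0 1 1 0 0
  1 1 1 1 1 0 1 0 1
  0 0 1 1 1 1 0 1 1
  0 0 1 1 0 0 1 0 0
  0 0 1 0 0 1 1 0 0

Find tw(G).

A width-3 tree decomposition is:
Bags: B1 = {2, 4, 5, 6}  B2 = {2, 5, 6, 8}  B3 = {0, 2, 4, 5}  B4 = {2, 3, 5, 6}  B5 = {1, 2, 3, 5}  B6 = {2, 3, 6, 7}
Tree: B1–B2, B1–B3, B1–B4, B4–B5, B4–B6
Each bag holds 4 vertices, so the decomposition has width 3, which upper-bounds the treewidth. Conversely, {0, 2, 4, 5} is a clique of size 4, and the vertices of any clique must share a bag in every tree decomposition; so some bag has ≥ 4 vertices and tw(G) ≥ 3. Therefore the treewidth is 3.

3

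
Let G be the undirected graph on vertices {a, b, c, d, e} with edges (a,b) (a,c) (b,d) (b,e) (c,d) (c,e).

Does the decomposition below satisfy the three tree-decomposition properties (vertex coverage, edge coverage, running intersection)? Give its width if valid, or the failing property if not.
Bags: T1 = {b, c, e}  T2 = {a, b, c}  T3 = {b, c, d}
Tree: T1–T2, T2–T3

Yes; width 2.

Every vertex of G appears in some bag (union = {a, b, c, d, e}); every edge is covered by a bag; and for each vertex v the set of bags containing v is connected in the bag tree. The decomposition is therefore valid. The largest bag has 3 vertices, so the width is 2.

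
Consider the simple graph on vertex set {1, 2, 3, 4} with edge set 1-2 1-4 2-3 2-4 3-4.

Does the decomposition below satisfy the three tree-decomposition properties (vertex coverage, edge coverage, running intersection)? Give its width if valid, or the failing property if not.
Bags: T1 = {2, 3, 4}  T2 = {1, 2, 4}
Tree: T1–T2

Vertex coverage: the bags together contain {1, 2, 3, 4}, the full vertex set. Edge coverage: each edge of G has both endpoints in at least one bag. Running intersection: for every vertex, the bags containing it form a connected subtree. All three properties hold, so this is a valid tree decomposition of width max|bag| − 1 = 2, and hence tw(G) ≤ 2.

Yes; width 2.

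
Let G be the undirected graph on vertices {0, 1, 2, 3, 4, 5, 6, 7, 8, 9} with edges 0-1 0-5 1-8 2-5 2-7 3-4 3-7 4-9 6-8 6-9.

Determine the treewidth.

2

A width-2 tree decomposition is:
Bags: B1 = {0, 1, 8}  B2 = {0, 6, 8}  B3 = {0, 6, 9}  B4 = {0, 4, 9}  B5 = {0, 3, 4}  B6 = {0, 3, 7}  B7 = {0, 2, 7}  B8 = {0, 2, 5}
Tree: B1–B2, B2–B3, B3–B4, B4–B5, B5–B6, B6–B7, B7–B8
Every bag has size at most 3, so the width is 3 − 1 = 2 and tw(G) ≤ 2. For the lower bound, G contains the cycle 0–1–8–6–9–4–3–7–2–5–0, so G is not a forest; only forests have treewidth ≤ 1, hence tw(G) ≥ 2. The upper and lower bounds meet at 2, so that is the treewidth.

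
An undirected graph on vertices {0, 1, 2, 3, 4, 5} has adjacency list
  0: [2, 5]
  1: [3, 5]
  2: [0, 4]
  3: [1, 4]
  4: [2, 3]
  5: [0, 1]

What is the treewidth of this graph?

2

A width-2 tree decomposition is:
Bags: B1 = {1, 3, 5}  B2 = {3, 4, 5}  B3 = {2, 4, 5}  B4 = {0, 2, 5}
Tree: B1–B2, B2–B3, B3–B4
Each bag holds 3 vertices, so the decomposition has width 2, which upper-bounds the treewidth. The edges 5–1–3–4–2–0–5 form a cycle, so G is not a tree and its treewidth is at least 2. Therefore the treewidth is 2.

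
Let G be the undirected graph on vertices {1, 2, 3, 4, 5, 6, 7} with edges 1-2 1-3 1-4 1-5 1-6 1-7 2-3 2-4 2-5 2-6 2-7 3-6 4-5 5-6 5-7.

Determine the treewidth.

A width-3 tree decomposition is:
Bags: B1 = {1, 2, 5, 7}  B2 = {1, 2, 5, 6}  B3 = {1, 2, 4, 5}  B4 = {1, 2, 3, 6}
Tree: B1–B2, B1–B3, B2–B4
The largest bag has 4 vertices, giving width 3; this decomposition certifies tw(G) ≤ 3. Conversely, {1, 2, 3, 6} is a clique of size 4, and the vertices of any clique must share a bag in every tree decomposition; so some bag has ≥ 4 vertices and tw(G) ≥ 3. Therefore the treewidth is 3.

3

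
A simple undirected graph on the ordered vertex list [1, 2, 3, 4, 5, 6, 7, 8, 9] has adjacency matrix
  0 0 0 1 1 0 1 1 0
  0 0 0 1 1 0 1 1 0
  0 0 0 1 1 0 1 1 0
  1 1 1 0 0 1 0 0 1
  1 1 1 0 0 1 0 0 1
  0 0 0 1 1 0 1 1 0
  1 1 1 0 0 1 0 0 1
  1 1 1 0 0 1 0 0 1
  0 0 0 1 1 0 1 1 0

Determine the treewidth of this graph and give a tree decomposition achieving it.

Every bag has size at most 5, so the width is 5 − 1 = 4 and tw(G) ≤ 4. For the lower bound: the 5 vertex sets {3,4}, {8,9}, {1,7}, {5}, {6} are disjoint, each induces a connected subgraph, and every pair is joined by at least one edge of G. Contracting each set to a single vertex therefore yields K_{5} as a minor, and since treewidth is minor-monotone, tw(G) ≥ tw(K_{5}) = 4. Therefore the treewidth is 4.

Treewidth 4.
One such decomposition:
Bags: B1 = {3, 4, 5, 7, 8}  B2 = {4, 5, 7, 8, 9}  B3 = {1, 4, 5, 7, 8}  B4 = {4, 5, 6, 7, 8}  B5 = {2, 4, 5, 7, 8}
Tree: B1–B2, B2–B3, B3–B4, B4–B5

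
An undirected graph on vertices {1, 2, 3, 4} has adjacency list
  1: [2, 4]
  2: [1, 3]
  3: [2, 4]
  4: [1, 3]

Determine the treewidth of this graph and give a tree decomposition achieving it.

Each bag holds 3 vertices, so the decomposition has width 2, which upper-bounds the treewidth. The edges 2–3–4–1–2 form a cycle, so G is not a tree and its treewidth is at least 2. Hence tw(G) = 2 exactly.

Treewidth 2.
One such decomposition:
Bags: B1 = {2, 3, 4}  B2 = {1, 2, 4}
Tree: B1–B2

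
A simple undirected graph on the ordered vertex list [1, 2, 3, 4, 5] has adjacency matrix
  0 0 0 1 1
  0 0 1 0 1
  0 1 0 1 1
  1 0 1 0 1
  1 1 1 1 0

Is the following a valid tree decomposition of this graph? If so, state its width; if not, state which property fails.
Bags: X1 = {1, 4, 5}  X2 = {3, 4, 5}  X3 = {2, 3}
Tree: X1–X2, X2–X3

No — edge (5,2) lies in no bag.

A tree decomposition must satisfy three properties: every vertex lies in some bag; for every edge, both endpoints lie together in some bag; and for every vertex, the bags containing it form a connected subtree. Here edge (5,2) lies in no bag, so the decomposition is invalid.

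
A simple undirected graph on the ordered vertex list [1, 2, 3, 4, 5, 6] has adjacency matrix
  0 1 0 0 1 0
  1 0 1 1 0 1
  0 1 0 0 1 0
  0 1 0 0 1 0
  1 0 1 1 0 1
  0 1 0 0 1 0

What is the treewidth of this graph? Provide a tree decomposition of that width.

Each bag holds 3 vertices, so the decomposition has width 2, which upper-bounds the treewidth. Since 4–2–1–5–4 is a cycle in G, G is not acyclic. Forests are exactly the graphs of treewidth ≤ 1, so tw(G) ≥ 2. Hence tw(G) = 2 exactly.

Treewidth 2.
One such decomposition:
Bags: B1 = {2, 4, 5}  B2 = {1, 2, 5}  B3 = {2, 3, 5}  B4 = {2, 5, 6}
Tree: B1–B2, B2–B3, B3–B4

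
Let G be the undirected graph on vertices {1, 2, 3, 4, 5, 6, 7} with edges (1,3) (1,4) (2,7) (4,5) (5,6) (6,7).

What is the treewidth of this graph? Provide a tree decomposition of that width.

Treewidth 1.
One such decomposition:
Bags: B1 = {5, 6}  B2 = {4, 5}  B3 = {6, 7}  B4 = {1, 4}  B5 = {2, 7}  B6 = {1, 3}
Tree: B1–B2, B1–B3, B2–B4, B3–B5, B4–B6

Each bag holds 2 vertices, so the decomposition has width 1, which upper-bounds the treewidth. G has an edge, so its treewidth is at least 1. Therefore the treewidth is 1.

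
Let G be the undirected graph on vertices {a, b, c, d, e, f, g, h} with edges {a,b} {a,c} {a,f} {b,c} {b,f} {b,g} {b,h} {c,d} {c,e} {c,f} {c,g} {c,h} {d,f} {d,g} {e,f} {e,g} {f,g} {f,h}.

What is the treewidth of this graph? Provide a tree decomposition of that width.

Treewidth 3.
Bags: B1 = {b, c, f, g}  B2 = {c, d, f, g}  B3 = {c, e, f, g}  B4 = {a, b, c, f}  B5 = {b, c, f, h}
Tree: B1–B2, B2–B3, B1–B4, B1–B5

Each bag holds 4 vertices, so the decomposition has width 3, which upper-bounds the treewidth. Conversely, {c, d, f, g} is a clique of size 4, and the vertices of any clique must share a bag in every tree decomposition; so some bag has ≥ 4 vertices and tw(G) ≥ 3. Therefore the treewidth is 3.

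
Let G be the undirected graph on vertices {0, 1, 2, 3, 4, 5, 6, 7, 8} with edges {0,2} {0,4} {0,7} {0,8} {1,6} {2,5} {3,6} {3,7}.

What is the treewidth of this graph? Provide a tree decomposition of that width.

Treewidth 1.
One optimal decomposition is:
Bags: B1 = {3, 7}  B2 = {0, 7}  B3 = {3, 6}  B4 = {0, 2}  B5 = {0, 8}  B6 = {1, 6}  B7 = {2, 5}  B8 = {0, 4}
Tree: B1–B2, B1–B3, B2–B4, B2–B5, B3–B6, B4–B7, B5–B8

The largest bag has 2 vertices, giving width 1; this decomposition certifies tw(G) ≤ 1. Any graph with an edge has treewidth ≥ 1, and G has the edge 7–3. Therefore the treewidth is 1.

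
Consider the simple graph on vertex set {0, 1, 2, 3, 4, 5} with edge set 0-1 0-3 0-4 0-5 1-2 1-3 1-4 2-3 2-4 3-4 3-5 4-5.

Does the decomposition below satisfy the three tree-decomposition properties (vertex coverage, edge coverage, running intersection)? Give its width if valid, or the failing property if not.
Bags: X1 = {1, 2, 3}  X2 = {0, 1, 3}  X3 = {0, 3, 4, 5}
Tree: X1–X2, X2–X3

A tree decomposition must satisfy three properties: every vertex lies in some bag; for every edge, both endpoints lie together in some bag; and for every vertex, the bags containing it form a connected subtree. Here edge (2,4) lies in no bag, so the decomposition is invalid.

No — edge (2,4) lies in no bag.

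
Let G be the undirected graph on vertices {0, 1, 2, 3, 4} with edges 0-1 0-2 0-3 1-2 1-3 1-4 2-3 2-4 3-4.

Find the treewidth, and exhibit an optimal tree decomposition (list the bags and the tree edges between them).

Each bag holds 4 vertices, so the decomposition has width 3, which upper-bounds the treewidth. For the lower bound, the 4 vertices {0, 1, 2, 3} are pairwise adjacent, and any tree decomposition puts a clique entirely inside one bag — forcing width ≥ 3. Therefore the treewidth is 3.

Treewidth 3.
Bags: B1 = {1, 2, 3, 4}  B2 = {0, 1, 2, 3}
Tree: B1–B2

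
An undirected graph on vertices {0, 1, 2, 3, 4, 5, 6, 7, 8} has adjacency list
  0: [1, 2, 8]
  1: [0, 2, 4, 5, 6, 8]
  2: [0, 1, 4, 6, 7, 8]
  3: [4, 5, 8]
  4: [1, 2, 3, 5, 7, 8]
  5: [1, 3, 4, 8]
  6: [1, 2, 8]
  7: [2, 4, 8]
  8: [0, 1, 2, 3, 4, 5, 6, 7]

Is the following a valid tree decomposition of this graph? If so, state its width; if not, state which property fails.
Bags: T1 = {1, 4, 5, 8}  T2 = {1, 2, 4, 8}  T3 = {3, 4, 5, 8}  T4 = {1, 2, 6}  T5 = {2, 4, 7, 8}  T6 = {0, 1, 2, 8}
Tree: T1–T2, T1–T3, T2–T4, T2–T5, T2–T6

No — edge (8,6) lies in no bag.

A tree decomposition must satisfy three properties: every vertex lies in some bag; for every edge, both endpoints lie together in some bag; and for every vertex, the bags containing it form a connected subtree. Here edge (8,6) lies in no bag, so the decomposition is invalid.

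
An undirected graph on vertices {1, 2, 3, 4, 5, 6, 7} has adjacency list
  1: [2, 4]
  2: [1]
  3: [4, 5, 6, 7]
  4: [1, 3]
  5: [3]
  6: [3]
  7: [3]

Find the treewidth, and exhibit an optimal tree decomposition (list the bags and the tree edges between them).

Treewidth 1.
Bags: B1 = {1, 4}  B2 = {3, 4}  B3 = {3, 7}  B4 = {3, 6}  B5 = {1, 2}  B6 = {3, 5}
Tree: B1–B2, B2–B3, B3–B4, B1–B5, B3–B6

The largest bag has 2 vertices, giving width 1; this decomposition certifies tw(G) ≤ 1. G has an edge, so its treewidth is at least 1. Therefore the treewidth is 1.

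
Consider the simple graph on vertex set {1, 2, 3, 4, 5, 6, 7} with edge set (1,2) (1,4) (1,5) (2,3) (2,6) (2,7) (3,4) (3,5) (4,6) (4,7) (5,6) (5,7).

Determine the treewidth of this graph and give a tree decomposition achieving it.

Every bag has size at most 4, so the width is 4 − 1 = 3 and tw(G) ≤ 3. For the lower bound: the 4 vertex sets {1,5}, {3,4}, {2}, {6} are disjoint, each induces a connected subgraph, and every pair is joined by at least one edge of G. Contracting each set to a single vertex therefore yields K_{4} as a minor, and since treewidth is minor-monotone, tw(G) ≥ tw(K_{4}) = 3. Hence tw(G) = 3 exactly.

Treewidth 3.
One optimal decomposition is:
Bags: B1 = {1, 2, 4, 5}  B2 = {2, 3, 4, 5}  B3 = {2, 4, 5, 6}  B4 = {2, 4, 5, 7}
Tree: B1–B2, B2–B3, B3–B4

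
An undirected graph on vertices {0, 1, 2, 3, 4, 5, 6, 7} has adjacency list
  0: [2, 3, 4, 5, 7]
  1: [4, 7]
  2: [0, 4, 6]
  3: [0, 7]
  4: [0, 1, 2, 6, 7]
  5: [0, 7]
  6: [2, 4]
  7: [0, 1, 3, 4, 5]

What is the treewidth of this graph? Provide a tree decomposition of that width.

Every bag has size at most 3, so the width is 3 − 1 = 2 and tw(G) ≤ 2. For the lower bound, the 3 vertices {0, 2, 4} are pairwise adjacent, and any tree decomposition puts a clique entirely inside one bag — forcing width ≥ 2. The upper and lower bounds meet at 2, so that is the treewidth.

Treewidth 2.
One such decomposition:
Bags: B1 = {0, 4, 7}  B2 = {1, 4, 7}  B3 = {0, 2, 4}  B4 = {2, 4, 6}  B5 = {0, 5, 7}  B6 = {0, 3, 7}
Tree: B1–B2, B1–B3, B3–B4, B1–B5, B5–B6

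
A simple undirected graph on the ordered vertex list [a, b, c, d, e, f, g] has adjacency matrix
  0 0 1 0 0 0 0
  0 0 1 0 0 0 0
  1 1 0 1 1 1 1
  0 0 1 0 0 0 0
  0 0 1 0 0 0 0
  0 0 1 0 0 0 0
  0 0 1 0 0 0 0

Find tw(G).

1

A width-1 tree decomposition is:
Bags: B1 = {a, c}  B2 = {c, d}  B3 = {c, e}  B4 = {b, c}  B5 = {c, g}  B6 = {c, f}
Tree: B1–B2, B2–B3, B3–B4, B3–B5, B4–B6
Each bag holds 2 vertices, so the decomposition has width 1, which upper-bounds the treewidth. Any graph with an edge has treewidth ≥ 1, and G has the edge c–a. Combining the bounds, tw(G) = 1.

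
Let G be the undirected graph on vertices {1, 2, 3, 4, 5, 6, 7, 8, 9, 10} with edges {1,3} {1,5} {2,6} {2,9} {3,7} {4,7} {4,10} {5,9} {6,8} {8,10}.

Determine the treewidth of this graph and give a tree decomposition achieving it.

Every bag has size at most 3, so the width is 3 − 1 = 2 and tw(G) ≤ 2. Since 1–3–7–4–10–8–6–2–9–5–1 is a cycle in G, G is not acyclic. Forests are exactly the graphs of treewidth ≤ 1, so tw(G) ≥ 2. Combining the bounds, tw(G) = 2.

Treewidth 2.
One optimal decomposition is:
Bags: B1 = {1, 3, 7}  B2 = {1, 4, 7}  B3 = {1, 4, 10}  B4 = {1, 8, 10}  B5 = {1, 6, 8}  B6 = {1, 2, 6}  B7 = {1, 2, 9}  B8 = {1, 5, 9}
Tree: B1–B2, B2–B3, B3–B4, B4–B5, B5–B6, B6–B7, B7–B8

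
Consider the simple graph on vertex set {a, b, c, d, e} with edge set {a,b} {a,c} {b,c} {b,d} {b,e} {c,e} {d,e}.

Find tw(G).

A width-2 tree decomposition is:
Bags: B1 = {a, b, c}  B2 = {b, c, e}  B3 = {b, d, e}
Tree: B1–B2, B2–B3
Each bag holds 3 vertices, so the decomposition has width 2, which upper-bounds the treewidth. On the other hand G contains the 3-clique {b, d, e}. A clique must lie in a single bag of any decomposition, so no decomposition can have width below 2. Combining the bounds, tw(G) = 2.

2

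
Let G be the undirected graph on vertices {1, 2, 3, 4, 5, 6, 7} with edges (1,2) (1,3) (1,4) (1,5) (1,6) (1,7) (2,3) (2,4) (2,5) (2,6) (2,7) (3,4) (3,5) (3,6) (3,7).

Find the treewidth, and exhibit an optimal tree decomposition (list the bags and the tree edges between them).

Each bag holds 4 vertices, so the decomposition has width 3, which upper-bounds the treewidth. Conversely, {1, 2, 3, 4} is a clique of size 4, and the vertices of any clique must share a bag in every tree decomposition; so some bag has ≥ 4 vertices and tw(G) ≥ 3. Combining the bounds, tw(G) = 3.

Treewidth 3.
One such decomposition:
Bags: B1 = {1, 2, 3, 5}  B2 = {1, 2, 3, 6}  B3 = {1, 2, 3, 7}  B4 = {1, 2, 3, 4}
Tree: B1–B2, B2–B3, B2–B4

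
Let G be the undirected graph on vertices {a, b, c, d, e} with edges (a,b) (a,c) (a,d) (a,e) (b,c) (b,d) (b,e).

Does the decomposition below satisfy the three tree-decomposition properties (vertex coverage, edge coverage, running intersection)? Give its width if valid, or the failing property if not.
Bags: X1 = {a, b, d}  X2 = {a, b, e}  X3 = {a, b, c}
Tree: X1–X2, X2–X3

Checking the three conditions: (i) the bags cover all of {a, b, c, d, e}; (ii) for each edge, some bag contains both endpoints; (iii) the bags containing any fixed vertex form a subtree. All hold, so the decomposition is valid with width 3 − 1 = 2.

Yes; width 2.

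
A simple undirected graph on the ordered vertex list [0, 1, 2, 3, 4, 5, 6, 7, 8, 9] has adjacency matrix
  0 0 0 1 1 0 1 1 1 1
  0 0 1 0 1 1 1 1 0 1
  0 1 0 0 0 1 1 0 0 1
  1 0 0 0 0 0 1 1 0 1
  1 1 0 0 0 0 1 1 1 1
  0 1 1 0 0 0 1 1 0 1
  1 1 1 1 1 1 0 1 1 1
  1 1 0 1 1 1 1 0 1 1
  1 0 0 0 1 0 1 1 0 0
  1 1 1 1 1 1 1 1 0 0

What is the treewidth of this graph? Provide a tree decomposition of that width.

Treewidth 4.
One such decomposition:
Bags: B1 = {0, 4, 6, 7, 9}  B2 = {1, 4, 6, 7, 9}  B3 = {0, 3, 6, 7, 9}  B4 = {0, 4, 6, 7, 8}  B5 = {1, 5, 6, 7, 9}  B6 = {1, 2, 5, 6, 9}
Tree: B1–B2, B1–B3, B1–B4, B2–B5, B5–B6

Every bag has size at most 5, so the width is 5 − 1 = 4 and tw(G) ≤ 4. On the other hand G contains the 5-clique {1, 2, 5, 6, 9}. A clique must lie in a single bag of any decomposition, so no decomposition can have width below 4. The upper and lower bounds meet at 4, so that is the treewidth.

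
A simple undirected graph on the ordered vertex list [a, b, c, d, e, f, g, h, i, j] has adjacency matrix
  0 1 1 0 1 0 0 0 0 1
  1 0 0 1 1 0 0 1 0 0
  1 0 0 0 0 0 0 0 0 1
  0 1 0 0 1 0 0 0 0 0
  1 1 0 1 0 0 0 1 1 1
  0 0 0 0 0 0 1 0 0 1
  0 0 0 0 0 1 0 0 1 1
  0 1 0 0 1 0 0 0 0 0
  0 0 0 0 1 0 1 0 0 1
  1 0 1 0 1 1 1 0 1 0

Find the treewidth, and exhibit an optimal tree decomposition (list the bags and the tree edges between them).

Treewidth 2.
Bags: B1 = {e, i, j}  B2 = {a, e, j}  B3 = {g, i, j}  B4 = {a, c, j}  B5 = {a, b, e}  B6 = {b, e, h}  B7 = {f, g, j}  B8 = {b, d, e}
Tree: B1–B2, B1–B3, B2–B4, B2–B5, B5–B6, B3–B7, B5–B8

Every bag has size at most 3, so the width is 3 − 1 = 2 and tw(G) ≤ 2. On the other hand G contains the 3-clique {b, d, e}. A clique must lie in a single bag of any decomposition, so no decomposition can have width below 2. The upper and lower bounds meet at 2, so that is the treewidth.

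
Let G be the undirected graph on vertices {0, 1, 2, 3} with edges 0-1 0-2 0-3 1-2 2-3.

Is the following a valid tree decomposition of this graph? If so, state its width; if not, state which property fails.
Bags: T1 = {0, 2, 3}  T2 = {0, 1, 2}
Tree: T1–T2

Vertex coverage: the bags together contain {0, 1, 2, 3}, the full vertex set. Edge coverage: each edge of G has both endpoints in at least one bag. Running intersection: for every vertex, the bags containing it form a connected subtree. All three properties hold, so this is a valid tree decomposition of width max|bag| − 1 = 2, and hence tw(G) ≤ 2.

Yes; width 2.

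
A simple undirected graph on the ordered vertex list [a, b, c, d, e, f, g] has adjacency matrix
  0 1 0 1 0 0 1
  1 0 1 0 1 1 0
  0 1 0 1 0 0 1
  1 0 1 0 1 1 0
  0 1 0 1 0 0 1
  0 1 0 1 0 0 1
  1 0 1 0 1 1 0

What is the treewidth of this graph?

3

A width-3 tree decomposition is:
Bags: B1 = {a, b, d, g}  B2 = {b, d, f, g}  B3 = {b, c, d, g}  B4 = {b, d, e, g}
Tree: B1–B2, B2–B3, B3–B4
The largest bag has 4 vertices, giving width 3; this decomposition certifies tw(G) ≤ 3. For the lower bound: the 4 vertex sets {a,b}, {d,f}, {g}, {c} are disjoint, each induces a connected subgraph, and every pair is joined by at least one edge of G. Contracting each set to a single vertex therefore yields K_{4} as a minor, and since treewidth is minor-monotone, tw(G) ≥ tw(K_{4}) = 3. Hence tw(G) = 3 exactly.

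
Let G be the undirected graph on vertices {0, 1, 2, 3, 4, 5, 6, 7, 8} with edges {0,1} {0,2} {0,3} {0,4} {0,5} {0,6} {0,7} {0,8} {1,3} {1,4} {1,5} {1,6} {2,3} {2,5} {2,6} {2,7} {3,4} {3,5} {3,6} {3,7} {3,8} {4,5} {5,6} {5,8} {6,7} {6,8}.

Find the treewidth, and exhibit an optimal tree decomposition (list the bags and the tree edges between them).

Each bag holds 5 vertices, so the decomposition has width 4, which upper-bounds the treewidth. For the lower bound, the 5 vertices {0, 1, 3, 4, 5} are pairwise adjacent, and any tree decomposition puts a clique entirely inside one bag — forcing width ≥ 4. Combining the bounds, tw(G) = 4.

Treewidth 4.
Bags: B1 = {0, 2, 3, 6, 7}  B2 = {0, 2, 3, 5, 6}  B3 = {0, 3, 5, 6, 8}  B4 = {0, 1, 3, 5, 6}  B5 = {0, 1, 3, 4, 5}
Tree: B1–B2, B2–B3, B2–B4, B4–B5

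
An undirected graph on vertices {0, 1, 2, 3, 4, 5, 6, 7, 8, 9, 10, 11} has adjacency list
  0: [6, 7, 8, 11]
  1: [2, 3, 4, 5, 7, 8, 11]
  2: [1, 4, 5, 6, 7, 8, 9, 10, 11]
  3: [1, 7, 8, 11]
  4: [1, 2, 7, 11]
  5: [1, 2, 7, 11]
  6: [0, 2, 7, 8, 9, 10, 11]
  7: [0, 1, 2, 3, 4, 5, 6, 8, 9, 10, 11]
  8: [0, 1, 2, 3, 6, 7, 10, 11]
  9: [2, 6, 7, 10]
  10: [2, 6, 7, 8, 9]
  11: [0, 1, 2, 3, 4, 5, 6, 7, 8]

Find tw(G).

A width-4 tree decomposition is:
Bags: B1 = {1, 3, 7, 8, 11}  B2 = {1, 2, 7, 8, 11}  B3 = {2, 6, 7, 8, 11}  B4 = {2, 6, 7, 8, 10}  B5 = {1, 2, 5, 7, 11}  B6 = {0, 6, 7, 8, 11}  B7 = {2, 6, 7, 9, 10}  B8 = {1, 2, 4, 7, 11}
Tree: B1–B2, B2–B3, B3–B4, B2–B5, B3–B6, B4–B7, B5–B8
Each bag holds 5 vertices, so the decomposition has width 4, which upper-bounds the treewidth. On the other hand G contains the 5-clique {0, 6, 7, 8, 11}. A clique must lie in a single bag of any decomposition, so no decomposition can have width below 4. Hence tw(G) = 4 exactly.

4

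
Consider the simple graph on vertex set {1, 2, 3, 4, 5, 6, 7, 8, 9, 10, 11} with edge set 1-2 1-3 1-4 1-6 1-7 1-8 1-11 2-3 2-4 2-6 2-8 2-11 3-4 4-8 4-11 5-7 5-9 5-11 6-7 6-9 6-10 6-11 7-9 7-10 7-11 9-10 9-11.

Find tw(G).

A width-3 tree decomposition is:
Bags: B1 = {1, 6, 7, 11}  B2 = {6, 7, 9, 11}  B3 = {1, 2, 6, 11}  B4 = {5, 7, 9, 11}  B5 = {1, 2, 4, 11}  B6 = {6, 7, 9, 10}  B7 = {1, 2, 4, 8}  B8 = {1, 2, 3, 4}
Tree: B1–B2, B1–B3, B2–B4, B3–B5, B2–B6, B5–B7, B5–B8
The largest bag has 4 vertices, giving width 3; this decomposition certifies tw(G) ≤ 3. Conversely, {1, 2, 4, 8} is a clique of size 4, and the vertices of any clique must share a bag in every tree decomposition; so some bag has ≥ 4 vertices and tw(G) ≥ 3. The upper and lower bounds meet at 3, so that is the treewidth.

3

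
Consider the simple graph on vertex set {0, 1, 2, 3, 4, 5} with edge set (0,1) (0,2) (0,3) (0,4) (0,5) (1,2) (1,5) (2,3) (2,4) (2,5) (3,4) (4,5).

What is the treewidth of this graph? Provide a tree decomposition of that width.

Treewidth 3.
One such decomposition:
Bags: B1 = {0, 2, 4, 5}  B2 = {0, 1, 2, 5}  B3 = {0, 2, 3, 4}
Tree: B1–B2, B1–B3

The largest bag has 4 vertices, giving width 3; this decomposition certifies tw(G) ≤ 3. For the lower bound, the 4 vertices {0, 1, 2, 5} are pairwise adjacent, and any tree decomposition puts a clique entirely inside one bag — forcing width ≥ 3. Therefore the treewidth is 3.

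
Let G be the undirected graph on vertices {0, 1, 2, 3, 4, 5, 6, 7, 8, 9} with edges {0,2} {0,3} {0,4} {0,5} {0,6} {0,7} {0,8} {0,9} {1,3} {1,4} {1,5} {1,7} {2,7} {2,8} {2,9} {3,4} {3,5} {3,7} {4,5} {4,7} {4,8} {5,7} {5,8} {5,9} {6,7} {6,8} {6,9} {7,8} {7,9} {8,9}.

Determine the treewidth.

A width-4 tree decomposition is:
Bags: B1 = {0, 6, 7, 8, 9}  B2 = {0, 2, 7, 8, 9}  B3 = {0, 5, 7, 8, 9}  B4 = {0, 4, 5, 7, 8}  B5 = {0, 3, 4, 5, 7}  B6 = {1, 3, 4, 5, 7}
Tree: B1–B2, B2–B3, B3–B4, B4–B5, B5–B6
Each bag holds 5 vertices, so the decomposition has width 4, which upper-bounds the treewidth. Conversely, {0, 2, 7, 8, 9} is a clique of size 5, and the vertices of any clique must share a bag in every tree decomposition; so some bag has ≥ 5 vertices and tw(G) ≥ 4. Therefore the treewidth is 4.

4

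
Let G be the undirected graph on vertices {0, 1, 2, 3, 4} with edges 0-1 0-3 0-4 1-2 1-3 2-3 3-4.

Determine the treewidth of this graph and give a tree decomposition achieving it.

Each bag holds 3 vertices, so the decomposition has width 2, which upper-bounds the treewidth. For the lower bound, the 3 vertices {0, 1, 3} are pairwise adjacent, and any tree decomposition puts a clique entirely inside one bag — forcing width ≥ 2. Combining the bounds, tw(G) = 2.

Treewidth 2.
One optimal decomposition is:
Bags: B1 = {1, 2, 3}  B2 = {0, 1, 3}  B3 = {0, 3, 4}
Tree: B1–B2, B2–B3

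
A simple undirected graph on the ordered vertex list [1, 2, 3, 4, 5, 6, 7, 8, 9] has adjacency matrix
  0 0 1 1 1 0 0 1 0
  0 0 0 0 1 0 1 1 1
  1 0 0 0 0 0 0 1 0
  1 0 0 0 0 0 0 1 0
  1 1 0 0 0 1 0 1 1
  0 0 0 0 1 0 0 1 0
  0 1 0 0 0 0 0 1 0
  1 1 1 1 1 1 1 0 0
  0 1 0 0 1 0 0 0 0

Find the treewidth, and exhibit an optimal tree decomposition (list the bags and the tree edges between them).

Every bag has size at most 3, so the width is 3 − 1 = 2 and tw(G) ≤ 2. For the lower bound, the 3 vertices {1, 3, 8} are pairwise adjacent, and any tree decomposition puts a clique entirely inside one bag — forcing width ≥ 2. Hence tw(G) = 2 exactly.

Treewidth 2.
One optimal decomposition is:
Bags: B1 = {2, 5, 8}  B2 = {1, 5, 8}  B3 = {5, 6, 8}  B4 = {1, 4, 8}  B5 = {2, 5, 9}  B6 = {2, 7, 8}  B7 = {1, 3, 8}
Tree: B1–B2, B1–B3, B2–B4, B1–B5, B1–B6, B2–B7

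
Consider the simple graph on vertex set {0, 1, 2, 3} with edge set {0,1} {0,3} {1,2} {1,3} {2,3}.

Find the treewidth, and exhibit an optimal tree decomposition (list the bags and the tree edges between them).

Each bag holds 3 vertices, so the decomposition has width 2, which upper-bounds the treewidth. Conversely, {0, 1, 3} is a clique of size 3, and the vertices of any clique must share a bag in every tree decomposition; so some bag has ≥ 3 vertices and tw(G) ≥ 2. Hence tw(G) = 2 exactly.

Treewidth 2.
One optimal decomposition is:
Bags: B1 = {0, 1, 3}  B2 = {1, 2, 3}
Tree: B1–B2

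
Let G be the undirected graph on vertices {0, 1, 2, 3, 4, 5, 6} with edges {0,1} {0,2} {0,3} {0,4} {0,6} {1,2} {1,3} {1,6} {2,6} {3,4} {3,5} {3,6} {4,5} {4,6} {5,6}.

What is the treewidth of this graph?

3

A width-3 tree decomposition is:
Bags: B1 = {0, 3, 4, 6}  B2 = {0, 1, 3, 6}  B3 = {0, 1, 2, 6}  B4 = {3, 4, 5, 6}
Tree: B1–B2, B2–B3, B1–B4
Every bag has size at most 4, so the width is 4 − 1 = 3 and tw(G) ≤ 3. For the lower bound, the 4 vertices {0, 1, 2, 6} are pairwise adjacent, and any tree decomposition puts a clique entirely inside one bag — forcing width ≥ 3. Hence tw(G) = 3 exactly.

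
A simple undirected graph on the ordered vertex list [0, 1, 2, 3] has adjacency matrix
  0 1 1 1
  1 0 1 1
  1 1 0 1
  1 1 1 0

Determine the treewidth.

A width-3 tree decomposition is:
Bags: B1 = {0, 1, 2, 3}
Tree: (single bag)
A single bag containing all 4 vertices is trivially a valid decomposition of width 3. On the other hand G contains the 4-clique {0, 1, 2, 3}. A clique must lie in a single bag of any decomposition, so no decomposition can have width below 3. Therefore the treewidth is 3.

3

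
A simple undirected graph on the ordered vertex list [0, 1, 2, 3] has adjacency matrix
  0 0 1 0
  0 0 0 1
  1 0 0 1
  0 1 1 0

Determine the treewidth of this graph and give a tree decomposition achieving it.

Treewidth 1.
One such decomposition:
Bags: B1 = {0, 2}  B2 = {2, 3}  B3 = {1, 3}
Tree: B1–B2, B2–B3

The largest bag has 2 vertices, giving width 1; this decomposition certifies tw(G) ≤ 1. Any graph with an edge has treewidth ≥ 1, and G has the edge 2–0. The upper and lower bounds meet at 1, so that is the treewidth.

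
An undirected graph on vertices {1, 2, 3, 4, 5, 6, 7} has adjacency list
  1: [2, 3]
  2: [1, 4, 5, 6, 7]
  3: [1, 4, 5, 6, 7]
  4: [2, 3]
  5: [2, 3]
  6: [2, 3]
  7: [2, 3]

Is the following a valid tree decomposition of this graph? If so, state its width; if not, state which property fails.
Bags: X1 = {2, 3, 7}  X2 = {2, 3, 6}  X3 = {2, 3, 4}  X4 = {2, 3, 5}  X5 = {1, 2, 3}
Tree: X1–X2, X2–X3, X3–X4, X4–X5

Yes; width 2.

Vertex coverage: the bags together contain {1, 2, 3, 4, 5, 6, 7}, the full vertex set. Edge coverage: each edge of G has both endpoints in at least one bag. Running intersection: for every vertex, the bags containing it form a connected subtree. All three properties hold, so this is a valid tree decomposition of width max|bag| − 1 = 2, and hence tw(G) ≤ 2.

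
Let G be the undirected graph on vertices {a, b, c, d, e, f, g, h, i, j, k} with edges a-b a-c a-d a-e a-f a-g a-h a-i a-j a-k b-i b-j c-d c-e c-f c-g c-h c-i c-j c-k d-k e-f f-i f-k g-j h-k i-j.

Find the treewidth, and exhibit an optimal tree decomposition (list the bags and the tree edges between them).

Treewidth 3.
One optimal decomposition is:
Bags: B1 = {a, c, i, j}  B2 = {a, c, f, i}  B3 = {a, c, f, k}  B4 = {a, c, h, k}  B5 = {a, c, e, f}  B6 = {a, b, i, j}  B7 = {a, c, g, j}  B8 = {a, c, d, k}
Tree: B1–B2, B2–B3, B3–B4, B3–B5, B1–B6, B1–B7, B3–B8

The largest bag has 4 vertices, giving width 3; this decomposition certifies tw(G) ≤ 3. For the lower bound, the 4 vertices {a, c, d, k} are pairwise adjacent, and any tree decomposition puts a clique entirely inside one bag — forcing width ≥ 3. The upper and lower bounds meet at 3, so that is the treewidth.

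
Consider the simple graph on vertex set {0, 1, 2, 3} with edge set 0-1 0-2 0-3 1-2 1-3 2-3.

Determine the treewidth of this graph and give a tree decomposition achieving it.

Treewidth 3.
One such decomposition:
Bags: B1 = {0, 1, 2, 3}
Tree: (single bag)

With just one bag of size 4, the width is 4 − 1 = 3, so tw(G) ≤ 3. Conversely, {0, 1, 2, 3} is a clique of size 4, and the vertices of any clique must share a bag in every tree decomposition; so some bag has ≥ 4 vertices and tw(G) ≥ 3. Hence tw(G) = 3 exactly.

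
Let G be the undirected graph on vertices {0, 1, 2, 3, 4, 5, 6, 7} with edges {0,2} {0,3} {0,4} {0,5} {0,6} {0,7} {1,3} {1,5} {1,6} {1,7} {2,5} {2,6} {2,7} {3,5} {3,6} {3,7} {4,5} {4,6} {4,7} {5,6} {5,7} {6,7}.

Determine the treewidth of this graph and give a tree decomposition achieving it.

Each bag holds 5 vertices, so the decomposition has width 4, which upper-bounds the treewidth. Conversely, {0, 2, 5, 6, 7} is a clique of size 5, and the vertices of any clique must share a bag in every tree decomposition; so some bag has ≥ 5 vertices and tw(G) ≥ 4. Therefore the treewidth is 4.

Treewidth 4.
Bags: B1 = {0, 4, 5, 6, 7}  B2 = {0, 2, 5, 6, 7}  B3 = {0, 3, 5, 6, 7}  B4 = {1, 3, 5, 6, 7}
Tree: B1–B2, B2–B3, B3–B4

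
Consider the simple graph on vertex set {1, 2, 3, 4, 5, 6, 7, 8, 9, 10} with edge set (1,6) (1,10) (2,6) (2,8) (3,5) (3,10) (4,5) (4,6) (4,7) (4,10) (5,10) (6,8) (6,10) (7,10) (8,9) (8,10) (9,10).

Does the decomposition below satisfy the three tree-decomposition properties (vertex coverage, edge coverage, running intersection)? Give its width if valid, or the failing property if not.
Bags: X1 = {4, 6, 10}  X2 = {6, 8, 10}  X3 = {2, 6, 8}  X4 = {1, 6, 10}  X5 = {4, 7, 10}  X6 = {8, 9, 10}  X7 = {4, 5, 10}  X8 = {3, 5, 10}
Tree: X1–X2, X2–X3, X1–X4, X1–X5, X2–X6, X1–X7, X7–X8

Yes; width 2.

Vertex coverage: the bags together contain {1, 2, 3, 4, 5, 6, 7, 8, 9, 10}, the full vertex set. Edge coverage: each edge of G has both endpoints in at least one bag. Running intersection: for every vertex, the bags containing it form a connected subtree. All three properties hold, so this is a valid tree decomposition of width max|bag| − 1 = 2, and hence tw(G) ≤ 2.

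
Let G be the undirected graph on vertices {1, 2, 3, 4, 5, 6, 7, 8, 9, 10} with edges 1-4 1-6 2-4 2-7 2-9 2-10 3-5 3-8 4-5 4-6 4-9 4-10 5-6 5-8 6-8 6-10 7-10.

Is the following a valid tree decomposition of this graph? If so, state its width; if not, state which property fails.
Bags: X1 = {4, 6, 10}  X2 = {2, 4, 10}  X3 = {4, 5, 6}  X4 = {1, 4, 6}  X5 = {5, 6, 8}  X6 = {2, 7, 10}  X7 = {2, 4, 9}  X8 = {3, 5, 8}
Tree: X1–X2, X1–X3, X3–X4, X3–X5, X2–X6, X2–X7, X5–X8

Every vertex of G appears in some bag (union = {1, 2, 3, 4, 5, 6, 7, 8, 9, 10}); every edge is covered by a bag; and for each vertex v the set of bags containing v is connected in the bag tree. The decomposition is therefore valid. The largest bag has 3 vertices, so the width is 2.

Yes; width 2.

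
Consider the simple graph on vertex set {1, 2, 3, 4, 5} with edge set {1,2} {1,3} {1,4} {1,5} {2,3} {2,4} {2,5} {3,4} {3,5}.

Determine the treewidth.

3

A width-3 tree decomposition is:
Bags: B1 = {1, 2, 3, 4}  B2 = {1, 2, 3, 5}
Tree: B1–B2
Every bag has size at most 4, so the width is 4 − 1 = 3 and tw(G) ≤ 3. On the other hand G contains the 4-clique {1, 2, 3, 4}. A clique must lie in a single bag of any decomposition, so no decomposition can have width below 3. Hence tw(G) = 3 exactly.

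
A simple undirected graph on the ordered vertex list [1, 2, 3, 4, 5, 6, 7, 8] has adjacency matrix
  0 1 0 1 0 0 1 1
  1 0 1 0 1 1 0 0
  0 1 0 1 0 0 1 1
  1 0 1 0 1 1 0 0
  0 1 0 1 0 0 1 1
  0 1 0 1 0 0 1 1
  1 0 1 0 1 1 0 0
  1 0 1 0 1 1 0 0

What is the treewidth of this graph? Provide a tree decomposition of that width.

The largest bag has 5 vertices, giving width 4; this decomposition certifies tw(G) ≤ 4. For the lower bound: the 5 vertex sets {6,8}, {1,7}, {4,5}, {2}, {3} are disjoint, each induces a connected subgraph, and every pair is joined by at least one edge of G. Contracting each set to a single vertex therefore yields K_{5} as a minor, and since treewidth is minor-monotone, tw(G) ≥ tw(K_{5}) = 4. Hence tw(G) = 4 exactly.

Treewidth 4.
One optimal decomposition is:
Bags: B1 = {2, 4, 6, 7, 8}  B2 = {1, 2, 4, 7, 8}  B3 = {2, 4, 5, 7, 8}  B4 = {2, 3, 4, 7, 8}
Tree: B1–B2, B2–B3, B3–B4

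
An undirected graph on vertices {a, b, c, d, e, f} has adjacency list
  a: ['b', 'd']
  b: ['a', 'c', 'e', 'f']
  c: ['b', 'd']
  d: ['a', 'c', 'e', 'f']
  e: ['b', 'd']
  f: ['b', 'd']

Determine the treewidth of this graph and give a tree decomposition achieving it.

Each bag holds 3 vertices, so the decomposition has width 2, which upper-bounds the treewidth. For the lower bound, G contains the cycle c–d–f–b–c, so G is not a forest; only forests have treewidth ≤ 1, hence tw(G) ≥ 2. Combining the bounds, tw(G) = 2.

Treewidth 2.
One such decomposition:
Bags: B1 = {b, c, d}  B2 = {b, d, f}  B3 = {b, d, e}  B4 = {a, b, d}
Tree: B1–B2, B2–B3, B3–B4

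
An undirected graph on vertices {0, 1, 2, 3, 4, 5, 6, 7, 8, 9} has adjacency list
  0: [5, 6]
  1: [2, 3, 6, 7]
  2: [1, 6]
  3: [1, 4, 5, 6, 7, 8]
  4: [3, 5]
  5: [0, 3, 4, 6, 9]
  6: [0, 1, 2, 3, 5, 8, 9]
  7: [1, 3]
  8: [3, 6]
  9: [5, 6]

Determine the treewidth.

A width-2 tree decomposition is:
Bags: B1 = {1, 3, 7}  B2 = {1, 3, 6}  B3 = {3, 5, 6}  B4 = {0, 5, 6}  B5 = {5, 6, 9}  B6 = {1, 2, 6}  B7 = {3, 6, 8}  B8 = {3, 4, 5}
Tree: B1–B2, B2–B3, B3–B4, B3–B5, B2–B6, B3–B7, B3–B8
The largest bag has 3 vertices, giving width 2; this decomposition certifies tw(G) ≤ 2. For the lower bound, the 3 vertices {3, 4, 5} are pairwise adjacent, and any tree decomposition puts a clique entirely inside one bag — forcing width ≥ 2. The upper and lower bounds meet at 2, so that is the treewidth.

2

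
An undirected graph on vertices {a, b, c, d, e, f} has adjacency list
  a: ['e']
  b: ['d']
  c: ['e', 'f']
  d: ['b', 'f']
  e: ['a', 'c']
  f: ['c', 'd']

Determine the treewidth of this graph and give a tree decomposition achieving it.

Every bag has size at most 2, so the width is 2 − 1 = 1 and tw(G) ≤ 1. Since G has at least one edge (e.g. b–d), it is not an edgeless graph, so tw(G) ≥ 1. Hence tw(G) = 1 exactly.

Treewidth 1.
One optimal decomposition is:
Bags: B1 = {b, d}  B2 = {d, f}  B3 = {c, f}  B4 = {c, e}  B5 = {a, e}
Tree: B1–B2, B2–B3, B3–B4, B4–B5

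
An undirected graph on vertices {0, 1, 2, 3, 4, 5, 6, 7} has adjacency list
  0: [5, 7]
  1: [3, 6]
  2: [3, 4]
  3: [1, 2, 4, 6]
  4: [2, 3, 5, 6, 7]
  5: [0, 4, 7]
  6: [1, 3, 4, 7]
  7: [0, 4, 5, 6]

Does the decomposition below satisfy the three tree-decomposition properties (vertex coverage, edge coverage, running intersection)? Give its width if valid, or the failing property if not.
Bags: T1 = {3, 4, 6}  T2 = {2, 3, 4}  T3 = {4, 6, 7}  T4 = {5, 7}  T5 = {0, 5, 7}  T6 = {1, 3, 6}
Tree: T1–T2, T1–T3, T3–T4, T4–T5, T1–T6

No — edge (4,5) lies in no bag.

A tree decomposition must satisfy three properties: every vertex lies in some bag; for every edge, both endpoints lie together in some bag; and for every vertex, the bags containing it form a connected subtree. Here edge (4,5) lies in no bag, so the decomposition is invalid.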